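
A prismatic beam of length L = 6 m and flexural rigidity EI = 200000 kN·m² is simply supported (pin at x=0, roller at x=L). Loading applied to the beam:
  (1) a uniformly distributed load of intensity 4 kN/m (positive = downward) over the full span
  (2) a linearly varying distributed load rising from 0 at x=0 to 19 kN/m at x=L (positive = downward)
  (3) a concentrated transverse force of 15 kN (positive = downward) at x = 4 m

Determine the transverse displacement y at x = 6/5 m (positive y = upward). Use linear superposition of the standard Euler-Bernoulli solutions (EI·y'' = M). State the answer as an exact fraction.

y(6/5) = -628919/781250000 m

Load 1 — uniform load w=4 kN/m over full span:
  y_1 = -wx(L³-2Lx²+x³)/(24EI) = -4·(6/5)·(6³-2·6·(6/5)²+(6/5)³)/(24·200000) = -783/3906250 m
Load 2 — triangular load w₀=19 kN/m (0→w₀ over full span):
  y_2 = -w₀x(7L⁴-10L²x²+3x⁴)/(360LEI) = -19·(6/5)·(7·6⁴-10·6²·(6/5)²+3·(6/5)⁴)/(360·6·200000) = -22059/48828125 m
Load 3 — point force P=15 kN at a=4 m (b=L-a=2):
  y_3 = -Pbx(L²-b²-x²)/(6LEI)  [x≤a] = -15·2·(6/5)·(6²-2²-(6/5)²)/(6·6·200000) = -191/1250000 m
Superposition: y = Σ y_i = -628919/781250000 m ≈ -0.000805 m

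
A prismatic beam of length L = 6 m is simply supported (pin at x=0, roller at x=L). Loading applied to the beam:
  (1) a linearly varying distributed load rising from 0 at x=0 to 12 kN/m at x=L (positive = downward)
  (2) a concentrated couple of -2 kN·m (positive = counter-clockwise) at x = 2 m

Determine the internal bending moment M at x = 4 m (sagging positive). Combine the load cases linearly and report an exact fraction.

M(4) = 82/3 kN·m

Load 1 — triangular load w₀=12 kN/m (0→w₀ over full span):
  M_1 = w₀Lx/6 - w₀x³/(6L) = 12·6·4/6 - 12·4³/(6·6) = 80/3 kN·m
Load 2 — applied couple M₀=-2 kN·m at a=2 m (b=L-a=4):
  M_2 = M₀x/L - M₀  [x>a] = (-2)·4/6 - (-2) = 2/3 kN·m
Superposition: M = Σ M_i = 82/3 kN·m ≈ 27.333333 kN·m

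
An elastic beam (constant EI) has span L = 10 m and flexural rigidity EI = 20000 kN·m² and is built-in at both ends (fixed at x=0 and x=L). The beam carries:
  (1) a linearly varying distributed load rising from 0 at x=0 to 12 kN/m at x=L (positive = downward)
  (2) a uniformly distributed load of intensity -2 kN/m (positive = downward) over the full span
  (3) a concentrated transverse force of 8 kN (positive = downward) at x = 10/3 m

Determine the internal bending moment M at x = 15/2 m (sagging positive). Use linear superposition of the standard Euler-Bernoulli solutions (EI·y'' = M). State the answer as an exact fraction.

M(15/2) = 1685/216 kN·m

Load 1 — triangular load w₀=12 kN/m (0→w₀ over full span):
  M_1 = 3w₀Lx/20 - w₀L²/30 - w₀x³/(6L) = 3·12·10·(15/2)/20 - 12·10²/30 - 12·(15/2)³/(6·10) = 85/8 kN·m
Load 2 — uniform load w=-2 kN/m over full span:
  M_2 = wLx/2 - wL²/12 - wx²/2 = (-2)·10·(15/2)/2 - (-2)·10²/12 - (-2)·(15/2)²/2 = -25/12 kN·m
Load 3 — point force P=8 kN at a=10/3 m (b=L-a=20/3):
  M_3 = Pa²(a+3b)(L-x)/L³ - Pa²b/L²  [x>a] = 8·(10/3)²·((10/3)+3·(20/3))·(10-(15/2))/10³ - 8·(10/3)²·(20/3)/10² = -20/27 kN·m
Superposition: M = Σ M_i = 1685/216 kN·m ≈ 7.800926 kN·m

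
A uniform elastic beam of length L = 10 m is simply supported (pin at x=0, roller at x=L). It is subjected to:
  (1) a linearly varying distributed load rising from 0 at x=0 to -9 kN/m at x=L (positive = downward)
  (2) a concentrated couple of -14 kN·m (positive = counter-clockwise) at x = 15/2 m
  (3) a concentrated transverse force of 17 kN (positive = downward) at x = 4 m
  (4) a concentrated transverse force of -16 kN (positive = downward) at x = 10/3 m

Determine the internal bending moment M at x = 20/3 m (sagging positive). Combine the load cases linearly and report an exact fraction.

M(20/3) = -60 kN·m

Load 1 — triangular load w₀=-9 kN/m (0→w₀ over full span):
  M_1 = w₀Lx/6 - w₀x³/(6L) = (-9)·10·(20/3)/6 - (-9)·(20/3)³/(6·10) = -500/9 kN·m
Load 2 — applied couple M₀=-14 kN·m at a=15/2 m (b=L-a=5/2):
  M_2 = M₀x/L  [x≤a] = (-14)·(20/3)/10 = -28/3 kN·m
Load 3 — point force P=17 kN at a=4 m (b=L-a=6):
  M_3 = Pa(L-x)/L  [x>a] = 17·4·(10-(20/3))/10 = 68/3 kN·m
Load 4 — point force P=-16 kN at a=10/3 m (b=L-a=20/3):
  M_4 = Pa(L-x)/L  [x>a] = (-16)·(10/3)·(10-(20/3))/10 = -160/9 kN·m
Superposition: M = Σ M_i = -60 kN·m ≈ -60.000000 kN·m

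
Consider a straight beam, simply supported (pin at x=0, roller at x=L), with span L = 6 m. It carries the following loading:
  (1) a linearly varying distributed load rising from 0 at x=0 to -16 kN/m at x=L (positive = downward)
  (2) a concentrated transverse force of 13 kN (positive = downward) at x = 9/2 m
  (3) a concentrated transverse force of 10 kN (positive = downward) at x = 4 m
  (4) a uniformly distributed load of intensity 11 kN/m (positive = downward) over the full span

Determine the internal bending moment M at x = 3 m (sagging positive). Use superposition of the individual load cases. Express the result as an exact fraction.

Load 1 — triangular load w₀=-16 kN/m (0→w₀ over full span):
  M_1 = w₀Lx/6 - w₀x³/(6L) = (-16)·6·3/6 - (-16)·3³/(6·6) = -36 kN·m
Load 2 — point force P=13 kN at a=9/2 m (b=L-a=3/2):
  M_2 = Pbx/L  [x≤a] = 13·(3/2)·3/6 = 39/4 kN·m
Load 3 — point force P=10 kN at a=4 m (b=L-a=2):
  M_3 = Pbx/L  [x≤a] = 10·2·3/6 = 10 kN·m
Load 4 — uniform load w=11 kN/m over full span:
  M_4 = wx(L-x)/2 = 11·3·(6-3)/2 = 99/2 kN·m
Superposition: M = Σ M_i = 133/4 kN·m ≈ 33.250000 kN·m

M(3) = 133/4 kN·m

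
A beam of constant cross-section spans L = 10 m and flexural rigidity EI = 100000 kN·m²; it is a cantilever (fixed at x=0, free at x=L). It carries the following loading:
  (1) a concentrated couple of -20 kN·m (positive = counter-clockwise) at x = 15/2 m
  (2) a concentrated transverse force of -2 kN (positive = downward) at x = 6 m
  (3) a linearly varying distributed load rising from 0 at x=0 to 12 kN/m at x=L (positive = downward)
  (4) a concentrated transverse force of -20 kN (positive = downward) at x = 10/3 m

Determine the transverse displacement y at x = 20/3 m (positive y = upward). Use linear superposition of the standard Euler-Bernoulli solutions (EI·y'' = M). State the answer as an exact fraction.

y(20/3) = -173647/3037500 m

Load 1 — applied couple M₀=-20 kN·m at a=15/2 m (b=L-a=5/2):
  y_1 = M₀x²/(2EI)  [x≤a] = (-20)·(20/3)²/(2·100000) = -1/225 m
Load 2 — point force P=-2 kN at a=6 m (b=L-a=4):
  y_2 = -Pa²(3x-a)/(6EI)  [x>a] = -(-2)·6²·(3·(20/3)-6)/(6·100000) = 21/12500 m
Load 3 — triangular load w₀=12 kN/m (0→w₀ over full span):
  y_3 = (w₀Lx³/12-w₀L²x²/6-w₀x⁵/(120L))/EI = (12·10·(20/3)³/12-12·10²·(20/3)²/6-12·(20/3)⁵/(120·10))/100000 = -368/6075 m
Load 4 — point force P=-20 kN at a=10/3 m (b=L-a=20/3):
  y_4 = -Pa²(3x-a)/(6EI)  [x>a] = -(-20)·(10/3)²·(3·(20/3)-(10/3))/(6·100000) = 1/162 m
Superposition: y = Σ y_i = -173647/3037500 m ≈ -0.057168 m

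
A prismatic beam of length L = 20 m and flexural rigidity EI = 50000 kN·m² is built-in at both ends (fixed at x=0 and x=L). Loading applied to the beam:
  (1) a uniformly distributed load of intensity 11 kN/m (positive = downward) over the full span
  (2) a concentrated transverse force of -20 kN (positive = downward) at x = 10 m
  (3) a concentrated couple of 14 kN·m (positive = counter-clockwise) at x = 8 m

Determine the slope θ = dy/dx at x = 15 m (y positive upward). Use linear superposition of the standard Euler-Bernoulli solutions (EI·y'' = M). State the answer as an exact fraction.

Load 1 — uniform load w=11 kN/m over full span:
  θ_1 = -wx(L-x)(L-2x)/(12EI) = -11·15·(20-15)·(20-2·15)/(12·50000) = 11/800 rad
Load 2 — point force P=-20 kN at a=10 m (b=L-a=10):
  θ_2 = Pa²(L-x)(2bL-(3b+a)(L-x))/(2L³EI)  [x>a] = (-20)·10²·(20-15)·(2·10·20-(3·10+10)·(20-15))/(2·20³·50000) = -1/400 rad
Load 3 — applied couple M₀=14 kN·m at a=8 m (b=L-a=12):
  θ_3 = (R_Ax²/2 - M_Ax - M₀(x-a))/EI  [x>a] with R_A=126/125, M_A=42/25 = ((126/125)·15²/2 - (42/25)·15 - 14·(15-8))/50000 = -49/250000 rad
Superposition: θ = Σ θ_i = 5527/500000 rad ≈ 0.011054 rad

θ(15) = 5527/500000 rad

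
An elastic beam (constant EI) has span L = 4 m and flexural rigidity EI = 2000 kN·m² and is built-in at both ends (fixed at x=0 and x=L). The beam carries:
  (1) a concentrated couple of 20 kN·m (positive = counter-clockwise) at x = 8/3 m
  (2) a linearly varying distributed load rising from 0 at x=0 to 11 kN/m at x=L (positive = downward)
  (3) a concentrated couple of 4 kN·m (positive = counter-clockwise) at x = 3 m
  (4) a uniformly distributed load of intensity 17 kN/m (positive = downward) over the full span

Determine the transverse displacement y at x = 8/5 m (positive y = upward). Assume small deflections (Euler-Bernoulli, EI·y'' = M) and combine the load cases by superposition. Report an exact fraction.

Load 1 — applied couple M₀=20 kN·m at a=8/3 m (b=L-a=4/3):
  y_1 = (R_Ax³/6 - M_Ax²/2)/EI  [x≤a] with R_A=20/3, M_A=20/3 = ((20/3)·(8/5)³/6 - (20/3)·(8/5)²/2)/2000 = -56/28125 m
Load 2 — triangular load w₀=11 kN/m (0→w₀ over full span):
  y_2 = -w₀x²(L-x)²(x+2L)/(120LEI) = -11·(8/5)²·(4-(8/5))²·((8/5)+2·4)/(120·4·2000) = -3168/1953125 m
Load 3 — applied couple M₀=4 kN·m at a=3 m (b=L-a=1):
  y_3 = (R_Ax³/6 - M_Ax²/2)/EI  [x≤a] with R_A=9/8, M_A=5/4 = ((9/8)·(8/5)³/6 - (5/4)·(8/5)²/2)/2000 = -13/31250 m
Load 4 — uniform load w=17 kN/m over full span:
  y_4 = -wx²(L-x)²/(24EI) = -17·(8/5)²·(4-(8/5))²/(24·2000) = -408/78125 m
Superposition: y = Σ y_i = -325249/35156250 m ≈ -0.009252 m

y(8/5) = -325249/35156250 m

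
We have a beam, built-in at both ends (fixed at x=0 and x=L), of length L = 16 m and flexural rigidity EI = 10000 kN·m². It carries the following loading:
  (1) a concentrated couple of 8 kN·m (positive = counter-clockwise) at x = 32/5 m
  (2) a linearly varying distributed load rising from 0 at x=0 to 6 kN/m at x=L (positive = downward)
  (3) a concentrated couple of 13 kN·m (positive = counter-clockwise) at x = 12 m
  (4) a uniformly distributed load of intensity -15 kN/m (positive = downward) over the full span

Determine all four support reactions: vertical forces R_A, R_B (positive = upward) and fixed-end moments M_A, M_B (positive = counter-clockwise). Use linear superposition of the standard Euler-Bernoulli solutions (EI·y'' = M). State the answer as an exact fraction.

Load 1 — applied couple M₀=8 kN·m at a=32/5 m (b=L-a=48/5):
  R_A = 6M₀ab/L³ = 6·8·(32/5)·(48/5)/16³ = 18/25 kN
  M_A = M₀b(2a-b)/L² = 8·(48/5)·(2·(32/5)-(48/5))/16² = 24/25 kN·m
  R_B = -6M₀ab/L³ = -6·8·(32/5)·(48/5)/16³ = -18/25 kN
  M_B = M₀a(2b-a)/L² = 8·(32/5)·(2·(48/5)-(32/5))/16² = 64/25 kN·m
Load 2 — triangular load w₀=6 kN/m (0→w₀ over full span):
  R_A = 3w₀L/20 = 3·6·16/20 = 72/5 kN
  M_A = w₀L²/30 = 6·16²/30 = 256/5 kN·m
  R_B = 7w₀L/20 = 7·6·16/20 = 168/5 kN
  M_B = -w₀L²/20 = -6·16²/20 = -384/5 kN·m
Load 3 — applied couple M₀=13 kN·m at a=12 m (b=L-a=4):
  R_A = 6M₀ab/L³ = 6·13·12·4/16³ = 117/128 kN
  M_A = M₀b(2a-b)/L² = 13·4·(2·12-4)/16² = 65/16 kN·m
  R_B = -6M₀ab/L³ = -6·13·12·4/16³ = -117/128 kN
  M_B = M₀a(2b-a)/L² = 13·12·(2·4-12)/16² = -39/16 kN·m
Load 4 — uniform load w=-15 kN/m over full span:
  R_A = wL/2 = (-15)·16/2 = -120 kN
  M_A = wL²/12 = (-15)·16²/12 = -320 kN·m
  R_B = wL/2 = (-15)·16/2 = -120 kN
  M_B = -wL²/12 = -(-15)·16²/12 = 320 kN·m
Superposition: R_A = -332691/3200 kN, M_A = -105511/400 kN·m, R_B = -281709/3200 kN, M_B = 97329/400 kN·m

R_A = -332691/3200 kN, M_A = -105511/400 kN·m, R_B = -281709/3200 kN, M_B = 97329/400 kN·m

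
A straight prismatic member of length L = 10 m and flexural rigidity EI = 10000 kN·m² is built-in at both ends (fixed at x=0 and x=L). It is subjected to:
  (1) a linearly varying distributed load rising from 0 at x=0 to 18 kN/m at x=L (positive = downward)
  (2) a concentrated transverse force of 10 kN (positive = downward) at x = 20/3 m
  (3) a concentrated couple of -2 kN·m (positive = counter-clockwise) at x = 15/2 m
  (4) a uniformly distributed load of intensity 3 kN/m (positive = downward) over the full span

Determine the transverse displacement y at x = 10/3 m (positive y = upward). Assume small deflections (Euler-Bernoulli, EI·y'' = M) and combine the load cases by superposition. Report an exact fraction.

y(10/3) = -90151/3499200 m

Load 1 — triangular load w₀=18 kN/m (0→w₀ over full span):
  y_1 = -w₀x²(L-x)²(x+2L)/(120LEI) = -18·(10/3)²·(10-(10/3))²·((10/3)+2·10)/(120·10·10000) = -7/405 m
Load 2 — point force P=10 kN at a=20/3 m (b=L-a=10/3):
  y_2 = -Pb²x²(3aL-(3a+b)x)/(6L³EI)  [x≤a] = -10·(10/3)²·(10/3)²·(3·(20/3)·10-(3·(20/3)+(10/3))·(10/3))/(6·10³·10000) = -11/4374 m
Load 3 — applied couple M₀=-2 kN·m at a=15/2 m (b=L-a=5/2):
  y_3 = (R_Ax³/6 - M_Ax²/2)/EI  [x≤a] with R_A=-9/40, M_A=-5/8 = ((-9/40)·(10/3)³/6 - (-5/8)·(10/3)²/2)/10000 = 1/4800 m
Load 4 — uniform load w=3 kN/m over full span:
  y_4 = -wx²(L-x)²/(24EI) = -3·(10/3)²·(10-(10/3))²/(24·10000) = -1/162 m
Superposition: y = Σ y_i = -90151/3499200 m ≈ -0.025763 m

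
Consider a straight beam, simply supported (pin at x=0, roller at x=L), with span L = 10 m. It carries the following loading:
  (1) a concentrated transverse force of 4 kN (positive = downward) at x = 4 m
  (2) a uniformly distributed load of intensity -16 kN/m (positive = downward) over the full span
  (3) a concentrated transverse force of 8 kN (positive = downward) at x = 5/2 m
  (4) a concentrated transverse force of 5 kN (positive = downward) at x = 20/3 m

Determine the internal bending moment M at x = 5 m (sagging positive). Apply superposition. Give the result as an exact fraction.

Load 1 — point force P=4 kN at a=4 m (b=L-a=6):
  M_1 = Pa(L-x)/L  [x>a] = 4·4·(10-5)/10 = 8 kN·m
Load 2 — uniform load w=-16 kN/m over full span:
  M_2 = wx(L-x)/2 = (-16)·5·(10-5)/2 = -200 kN·m
Load 3 — point force P=8 kN at a=5/2 m (b=L-a=15/2):
  M_3 = Pa(L-x)/L  [x>a] = 8·(5/2)·(10-5)/10 = 10 kN·m
Load 4 — point force P=5 kN at a=20/3 m (b=L-a=10/3):
  M_4 = Pbx/L  [x≤a] = 5·(10/3)·5/10 = 25/3 kN·m
Superposition: M = Σ M_i = -521/3 kN·m ≈ -173.666667 kN·m

M(5) = -521/3 kN·m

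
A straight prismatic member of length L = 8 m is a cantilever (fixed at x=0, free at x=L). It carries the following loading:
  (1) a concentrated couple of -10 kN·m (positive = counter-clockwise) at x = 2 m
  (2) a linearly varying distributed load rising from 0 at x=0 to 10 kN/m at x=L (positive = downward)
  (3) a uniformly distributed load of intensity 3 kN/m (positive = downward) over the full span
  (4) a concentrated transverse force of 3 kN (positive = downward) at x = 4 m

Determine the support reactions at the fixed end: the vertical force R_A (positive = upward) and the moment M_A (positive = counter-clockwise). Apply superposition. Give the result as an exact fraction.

Load 1 — applied couple M₀=-10 kN·m at a=2 m (b=L-a=6):
  R_A = 0 kN
  M_A = -M₀ = -(-10) = 10 kN·m
Load 2 — triangular load w₀=10 kN/m (0→w₀ over full span):
  R_A = w₀L/2 = 10·8/2 = 40 kN
  M_A = w₀L²/3 = 10·8²/3 = 640/3 kN·m
Load 3 — uniform load w=3 kN/m over full span:
  R_A = wL = 3·8 = 24 kN
  M_A = wL²/2 = 3·8²/2 = 96 kN·m
Load 4 — point force P=3 kN at a=4 m (b=L-a=4):
  R_A = P = 3 kN
  M_A = Pa = 3·4 = 12 kN·m
Superposition: R_A = 67 kN, M_A = 994/3 kN·m

R_A = 67 kN, M_A = 994/3 kN·m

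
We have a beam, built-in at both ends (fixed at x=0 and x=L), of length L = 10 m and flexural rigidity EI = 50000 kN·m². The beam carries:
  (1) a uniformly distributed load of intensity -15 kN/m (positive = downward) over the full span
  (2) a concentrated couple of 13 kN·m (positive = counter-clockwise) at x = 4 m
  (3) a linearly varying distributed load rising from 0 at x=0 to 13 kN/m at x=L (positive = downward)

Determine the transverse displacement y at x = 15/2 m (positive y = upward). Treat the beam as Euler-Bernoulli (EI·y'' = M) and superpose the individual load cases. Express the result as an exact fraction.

y(15/2) = 12607/5120000 m

Load 1 — uniform load w=-15 kN/m over full span:
  y_1 = -wx²(L-x)²/(24EI) = -(-15)·(15/2)²·(10-(15/2))²/(24·50000) = 9/2048 m
Load 2 — applied couple M₀=13 kN·m at a=4 m (b=L-a=6):
  y_2 = (R_Ax³/6 - M_Ax²/2 - M₀(x-a)²/2)/EI  [x>a] with R_A=234/125, M_A=39/25 = ((234/125)·(15/2)³/6 - (39/25)·(15/2)²/2 - 13·((15/2)-4)²/2)/50000 = 13/80000 m
Load 3 — triangular load w₀=13 kN/m (0→w₀ over full span):
  y_3 = -w₀x²(L-x)²(x+2L)/(120LEI) = -13·(15/2)²·(10-(15/2))²·((15/2)+2·10)/(120·10·50000) = -429/204800 m
Superposition: y = Σ y_i = 12607/5120000 m ≈ 0.002462 m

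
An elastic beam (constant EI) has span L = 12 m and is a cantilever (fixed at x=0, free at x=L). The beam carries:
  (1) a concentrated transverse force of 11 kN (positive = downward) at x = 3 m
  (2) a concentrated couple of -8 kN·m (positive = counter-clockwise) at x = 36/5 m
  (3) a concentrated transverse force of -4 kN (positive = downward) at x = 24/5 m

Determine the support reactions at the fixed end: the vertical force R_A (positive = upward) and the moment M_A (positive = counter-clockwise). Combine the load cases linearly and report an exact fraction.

Load 1 — point force P=11 kN at a=3 m (b=L-a=9):
  R_A = P = 11 kN
  M_A = Pa = 11·3 = 33 kN·m
Load 2 — applied couple M₀=-8 kN·m at a=36/5 m (b=L-a=24/5):
  R_A = 0 kN
  M_A = -M₀ = -(-8) = 8 kN·m
Load 3 — point force P=-4 kN at a=24/5 m (b=L-a=36/5):
  R_A = P = (-4) = -4 kN
  M_A = Pa = (-4)·(24/5) = -96/5 kN·m
Superposition: R_A = 7 kN, M_A = 109/5 kN·m

R_A = 7 kN, M_A = 109/5 kN·m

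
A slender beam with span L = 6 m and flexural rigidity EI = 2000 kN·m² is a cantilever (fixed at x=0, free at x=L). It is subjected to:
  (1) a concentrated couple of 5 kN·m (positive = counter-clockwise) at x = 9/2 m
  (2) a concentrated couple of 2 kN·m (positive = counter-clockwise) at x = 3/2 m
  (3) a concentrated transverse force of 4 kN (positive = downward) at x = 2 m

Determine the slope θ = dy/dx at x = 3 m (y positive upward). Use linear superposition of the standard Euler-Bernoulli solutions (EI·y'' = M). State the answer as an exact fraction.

Load 1 — applied couple M₀=5 kN·m at a=9/2 m (b=L-a=3/2):
  θ_1 = M₀x/EI  [x≤a] = 5·3/2000 = 3/400 rad
Load 2 — applied couple M₀=2 kN·m at a=3/2 m (b=L-a=9/2):
  θ_2 = M₀a/EI  [x>a] = 2·(3/2)/2000 = 3/2000 rad
Load 3 — point force P=4 kN at a=2 m (b=L-a=4):
  θ_3 = -Pa²/(2EI)  [x>a] = -4·2²/(2·2000) = -1/250 rad
Superposition: θ = Σ θ_i = 1/200 rad ≈ 0.005000 rad

θ(3) = 1/200 rad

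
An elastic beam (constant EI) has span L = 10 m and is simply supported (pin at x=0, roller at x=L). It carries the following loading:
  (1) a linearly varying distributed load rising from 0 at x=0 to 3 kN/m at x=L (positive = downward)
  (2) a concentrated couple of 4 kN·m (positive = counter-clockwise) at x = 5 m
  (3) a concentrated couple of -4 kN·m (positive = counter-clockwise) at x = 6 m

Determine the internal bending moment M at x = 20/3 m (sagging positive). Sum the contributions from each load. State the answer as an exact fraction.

M(20/3) = 500/27 kN·m

Load 1 — triangular load w₀=3 kN/m (0→w₀ over full span):
  M_1 = w₀Lx/6 - w₀x³/(6L) = 3·10·(20/3)/6 - 3·(20/3)³/(6·10) = 500/27 kN·m
Load 2 — applied couple M₀=4 kN·m at a=5 m (b=L-a=5):
  M_2 = M₀x/L - M₀  [x>a] = 4·(20/3)/10 - 4 = -4/3 kN·m
Load 3 — applied couple M₀=-4 kN·m at a=6 m (b=L-a=4):
  M_3 = M₀x/L - M₀  [x>a] = (-4)·(20/3)/10 - (-4) = 4/3 kN·m
Superposition: M = Σ M_i = 500/27 kN·m ≈ 18.518519 kN·m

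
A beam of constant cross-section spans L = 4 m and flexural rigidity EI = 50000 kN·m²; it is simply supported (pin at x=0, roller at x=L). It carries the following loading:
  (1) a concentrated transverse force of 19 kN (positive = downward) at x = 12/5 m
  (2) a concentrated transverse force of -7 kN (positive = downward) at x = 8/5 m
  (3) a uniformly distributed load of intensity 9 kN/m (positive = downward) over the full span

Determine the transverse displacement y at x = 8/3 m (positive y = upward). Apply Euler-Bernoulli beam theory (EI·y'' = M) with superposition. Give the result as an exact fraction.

Load 1 — point force P=19 kN at a=12/5 m (b=L-a=8/5):
  y_1 = -Pa(L-x)(2Lx-a²-x²)/(6LEI)  [x>a] = -19·(12/5)·(4-(8/3))·(2·4·(8/3)-(12/5)²-(8/3)²)/(6·4·50000) = -4522/10546875 m
Load 2 — point force P=-7 kN at a=8/5 m (b=L-a=12/5):
  y_2 = -Pa(L-x)(2Lx-a²-x²)/(6LEI)  [x>a] = -(-7)·(8/5)·(4-(8/3))·(2·4·(8/3)-(8/5)²-(8/3)²)/(6·4·50000) = 4592/31640625 m
Load 3 — uniform load w=9 kN/m over full span:
  y_3 = -wx(L³-2Lx²+x³)/(24EI) = -9·(8/3)·(4³-2·4·(8/3)²+(8/3)³)/(24·50000) = -44/84375 m
Superposition: y = Σ y_i = -25474/31640625 m ≈ -0.000805 m

y(8/3) = -25474/31640625 m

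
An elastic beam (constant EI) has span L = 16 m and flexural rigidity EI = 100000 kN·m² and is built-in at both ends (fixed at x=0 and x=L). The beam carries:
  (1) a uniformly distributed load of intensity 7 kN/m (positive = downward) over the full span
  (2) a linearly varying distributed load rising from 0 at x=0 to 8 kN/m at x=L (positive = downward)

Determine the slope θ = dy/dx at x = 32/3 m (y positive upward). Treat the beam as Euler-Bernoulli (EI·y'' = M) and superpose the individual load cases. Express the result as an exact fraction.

Load 1 — uniform load w=7 kN/m over full span:
  θ_1 = -wx(L-x)(L-2x)/(12EI) = -7·(32/3)·(16-(32/3))·(16-2·(32/3))/(12·100000) = 448/253125 rad
Load 2 — triangular load w₀=8 kN/m (0→w₀ over full span):
  θ_2 = -w₀(2x(L-x)(L-2x)(x+2L)+x²(L-x)²)/(120LEI) = -8·(2·(32/3)·(16-(32/3))·(16-2·(32/3))·((32/3)+2·16)+(32/3)²·(16-(32/3))²)/(120·16·100000) = 3584/3796875 rad
Superposition: θ = Σ θ_i = 10304/3796875 rad ≈ 0.002714 rad

θ(32/3) = 10304/3796875 rad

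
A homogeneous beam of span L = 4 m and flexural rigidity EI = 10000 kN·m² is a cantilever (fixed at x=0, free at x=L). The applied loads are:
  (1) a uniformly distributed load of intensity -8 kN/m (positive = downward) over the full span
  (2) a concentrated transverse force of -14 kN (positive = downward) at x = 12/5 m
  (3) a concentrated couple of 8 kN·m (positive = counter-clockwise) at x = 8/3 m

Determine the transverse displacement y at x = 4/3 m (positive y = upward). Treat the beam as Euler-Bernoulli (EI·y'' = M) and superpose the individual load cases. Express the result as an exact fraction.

Load 1 — uniform load w=-8 kN/m over full span:
  y_1 = -wx²(x²-4Lx+6L²)/(24EI) = -(-8)·(4/3)²·((4/3)²-4·4·(4/3)+6·4²)/(24·10000) = 688/151875 m
Load 2 — point force P=-14 kN at a=12/5 m (b=L-a=8/5):
  y_2 = -Px²(3a-x)/(6EI)  [x≤a] = -(-14)·(4/3)²·(3·(12/5)-(4/3))/(6·10000) = 616/253125 m
Load 3 — applied couple M₀=8 kN·m at a=8/3 m (b=L-a=4/3):
  y_3 = M₀x²/(2EI)  [x≤a] = 8·(4/3)²/(2·10000) = 4/5625 m
Superposition: y = Σ y_i = 5828/759375 m ≈ 0.007675 m

y(4/3) = 5828/759375 m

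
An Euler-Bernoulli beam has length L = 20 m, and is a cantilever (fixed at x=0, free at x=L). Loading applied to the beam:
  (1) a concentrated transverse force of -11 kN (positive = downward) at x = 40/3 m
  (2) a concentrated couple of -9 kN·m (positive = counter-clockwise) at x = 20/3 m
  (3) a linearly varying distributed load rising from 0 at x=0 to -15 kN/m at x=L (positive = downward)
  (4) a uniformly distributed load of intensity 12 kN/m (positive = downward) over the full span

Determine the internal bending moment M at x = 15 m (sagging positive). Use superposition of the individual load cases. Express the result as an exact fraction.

Load 1 — point force P=-11 kN at a=40/3 m (b=L-a=20/3):
  M_1 = 0  [x>a] = 0 kN·m
Load 2 — applied couple M₀=-9 kN·m at a=20/3 m (b=L-a=40/3):
  M_2 = 0  [x>a] = 0 kN·m
Load 3 — triangular load w₀=-15 kN/m (0→w₀ over full span):
  M_3 = w₀Lx/2 - w₀L²/3 - w₀x³/(6L) = (-15)·20·15/2 - (-15)·20²/3 - (-15)·15³/(6·20) = 1375/8 kN·m
Load 4 — uniform load w=12 kN/m over full span:
  M_4 = -w(L-x)²/2 = -12·(20-15)²/2 = -150 kN·m
Superposition: M = Σ M_i = 175/8 kN·m ≈ 21.875000 kN·m

M(15) = 175/8 kN·m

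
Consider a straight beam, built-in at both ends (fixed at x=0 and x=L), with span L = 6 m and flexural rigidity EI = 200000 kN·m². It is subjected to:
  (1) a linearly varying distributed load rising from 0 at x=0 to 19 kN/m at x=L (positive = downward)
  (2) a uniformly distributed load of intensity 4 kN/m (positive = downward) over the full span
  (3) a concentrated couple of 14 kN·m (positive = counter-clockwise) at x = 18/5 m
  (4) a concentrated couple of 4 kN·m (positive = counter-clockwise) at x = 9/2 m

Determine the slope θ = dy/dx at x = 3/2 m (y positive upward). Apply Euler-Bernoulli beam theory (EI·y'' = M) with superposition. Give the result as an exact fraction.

θ(3/2) = -168651/1280000000 rad

Load 1 — triangular load w₀=19 kN/m (0→w₀ over full span):
  θ_1 = -w₀(2x(L-x)(L-2x)(x+2L)+x²(L-x)²)/(120LEI) = -19·(2·(3/2)·(6-(3/2))·(6-2·(3/2))·((3/2)+2·6)+(3/2)²·(6-(3/2))²)/(120·6·200000) = -20007/256000000 rad
Load 2 — uniform load w=4 kN/m over full span:
  θ_2 = -wx(L-x)(L-2x)/(12EI) = -4·(3/2)·(6-(3/2))·(6-2·(3/2))/(12·200000) = -27/800000 rad
Load 3 — applied couple M₀=14 kN·m at a=18/5 m (b=L-a=12/5):
  θ_3 = (R_Ax²/2 - M_Ax)/EI  [x≤a] with R_A=84/25, M_A=112/25 = ((84/25)·(3/2)²/2 - (112/25)·(3/2))/200000 = -147/10000000 rad
Load 4 — applied couple M₀=4 kN·m at a=9/2 m (b=L-a=3/2):
  θ_4 = (R_Ax²/2 - M_Ax)/EI  [x≤a] with R_A=3/4, M_A=5/4 = ((3/4)·(3/2)²/2 - (5/4)·(3/2))/200000 = -33/6400000 rad
Superposition: θ = Σ θ_i = -168651/1280000000 rad ≈ -0.000132 rad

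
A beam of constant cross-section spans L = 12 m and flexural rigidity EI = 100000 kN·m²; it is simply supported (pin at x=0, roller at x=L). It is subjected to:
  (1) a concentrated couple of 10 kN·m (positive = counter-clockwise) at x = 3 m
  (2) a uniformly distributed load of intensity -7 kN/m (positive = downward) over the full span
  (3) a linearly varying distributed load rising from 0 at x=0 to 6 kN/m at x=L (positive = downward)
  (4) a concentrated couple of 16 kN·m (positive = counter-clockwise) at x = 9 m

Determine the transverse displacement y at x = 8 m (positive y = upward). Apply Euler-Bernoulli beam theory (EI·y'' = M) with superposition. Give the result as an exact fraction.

Load 1 — applied couple M₀=10 kN·m at a=3 m (b=L-a=9):
  y_1 = (M₀x³/(6L)-M₀(x-a)²/2+C₁x)/EI  [x>a] with C₁=M₀(3b²-L²)/(6L)=55/4 = (10·8³/(6·12)-10·(8-3)²/2+(55/4)·8)/100000 = 101/180000 m
Load 2 — uniform load w=-7 kN/m over full span:
  y_2 = -wx(L³-2Lx²+x³)/(24EI) = -(-7)·8·(12³-2·12·8²+8³)/(24·100000) = 154/9375 m
Load 3 — triangular load w₀=6 kN/m (0→w₀ over full span):
  y_3 = -w₀x(7L⁴-10L²x²+3x⁴)/(360LEI) = -6·8·(7·12⁴-10·12²·8²+3·8⁴)/(360·12·100000) = -68/9375 m
Load 4 — applied couple M₀=16 kN·m at a=9 m (b=L-a=3):
  y_4 = (M₀x³/(6L)+C₁x)/EI  [x≤a] with C₁=M₀(3b²-L²)/(6L)=-26 = (16·8³/(6·12)+(-26)·8)/100000 = -53/56250 m
Superposition: y = Σ y_i = 7913/900000 m ≈ 0.008792 m

y(8) = 7913/900000 m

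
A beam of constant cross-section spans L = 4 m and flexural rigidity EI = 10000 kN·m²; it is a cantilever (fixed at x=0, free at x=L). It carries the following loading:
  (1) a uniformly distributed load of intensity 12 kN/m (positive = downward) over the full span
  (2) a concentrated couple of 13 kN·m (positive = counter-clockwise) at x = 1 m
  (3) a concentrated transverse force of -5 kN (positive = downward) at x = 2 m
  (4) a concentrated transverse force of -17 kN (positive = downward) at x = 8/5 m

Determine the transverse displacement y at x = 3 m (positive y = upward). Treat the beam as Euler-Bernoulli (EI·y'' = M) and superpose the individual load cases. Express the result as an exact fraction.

Load 1 — uniform load w=12 kN/m over full span:
  y_1 = -wx²(x²-4Lx+6L²)/(24EI) = -12·3²·(3²-4·4·3+6·4²)/(24·10000) = -513/20000 m
Load 2 — applied couple M₀=13 kN·m at a=1 m (b=L-a=3):
  y_2 = M₀a(2x-a)/(2EI)  [x>a] = 13·1·(2·3-1)/(2·10000) = 13/4000 m
Load 3 — point force P=-5 kN at a=2 m (b=L-a=2):
  y_3 = -Pa²(3x-a)/(6EI)  [x>a] = -(-5)·2²·(3·3-2)/(6·10000) = 7/3000 m
Load 4 — point force P=-17 kN at a=8/5 m (b=L-a=12/5):
  y_4 = -Pa²(3x-a)/(6EI)  [x>a] = -(-17)·(8/5)²·(3·3-(8/5))/(6·10000) = 1258/234375 m
Superposition: y = Σ y_i = -9187/625000 m ≈ -0.014699 m

y(3) = -9187/625000 m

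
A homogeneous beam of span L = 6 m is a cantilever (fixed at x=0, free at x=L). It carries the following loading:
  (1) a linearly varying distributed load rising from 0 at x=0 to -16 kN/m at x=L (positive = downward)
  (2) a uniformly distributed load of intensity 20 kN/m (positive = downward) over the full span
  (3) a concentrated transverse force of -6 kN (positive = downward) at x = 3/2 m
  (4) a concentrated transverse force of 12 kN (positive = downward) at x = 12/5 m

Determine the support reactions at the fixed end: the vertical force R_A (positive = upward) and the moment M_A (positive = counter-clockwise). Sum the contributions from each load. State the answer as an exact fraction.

R_A = 78 kN, M_A = 939/5 kN·m

Load 1 — triangular load w₀=-16 kN/m (0→w₀ over full span):
  R_A = w₀L/2 = (-16)·6/2 = -48 kN
  M_A = w₀L²/3 = (-16)·6²/3 = -192 kN·m
Load 2 — uniform load w=20 kN/m over full span:
  R_A = wL = 20·6 = 120 kN
  M_A = wL²/2 = 20·6²/2 = 360 kN·m
Load 3 — point force P=-6 kN at a=3/2 m (b=L-a=9/2):
  R_A = P = (-6) = -6 kN
  M_A = Pa = (-6)·(3/2) = -9 kN·m
Load 4 — point force P=12 kN at a=12/5 m (b=L-a=18/5):
  R_A = P = 12 kN
  M_A = Pa = 12·(12/5) = 144/5 kN·m
Superposition: R_A = 78 kN, M_A = 939/5 kN·m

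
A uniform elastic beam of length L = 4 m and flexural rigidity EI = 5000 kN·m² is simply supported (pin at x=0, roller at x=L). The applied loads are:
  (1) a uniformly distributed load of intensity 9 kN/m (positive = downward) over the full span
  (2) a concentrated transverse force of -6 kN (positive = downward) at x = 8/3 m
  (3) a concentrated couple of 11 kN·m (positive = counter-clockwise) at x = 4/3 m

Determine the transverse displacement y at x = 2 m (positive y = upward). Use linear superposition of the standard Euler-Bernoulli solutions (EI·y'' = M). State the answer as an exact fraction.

Load 1 — uniform load w=9 kN/m over full span:
  y_1 = -wx(L³-2Lx²+x³)/(24EI) = -9·2·(4³-2·4·2²+2³)/(24·5000) = -3/500 m
Load 2 — point force P=-6 kN at a=8/3 m (b=L-a=4/3):
  y_2 = -Pbx(L²-b²-x²)/(6LEI)  [x≤a] = -(-6)·(4/3)·2·(4²-(4/3)²-2²)/(6·4·5000) = 23/16875 m
Load 3 — applied couple M₀=11 kN·m at a=4/3 m (b=L-a=8/3):
  y_3 = (M₀x³/(6L)-M₀(x-a)²/2+C₁x)/EI  [x>a] with C₁=M₀(3b²-L²)/(6L)=22/9 = (11·2³/(6·4)-11·(2-(4/3))²/2+(22/9)·2)/5000 = 11/9000 m
Superposition: y = Σ y_i = -461/135000 m ≈ -0.003415 m

y(2) = -461/135000 m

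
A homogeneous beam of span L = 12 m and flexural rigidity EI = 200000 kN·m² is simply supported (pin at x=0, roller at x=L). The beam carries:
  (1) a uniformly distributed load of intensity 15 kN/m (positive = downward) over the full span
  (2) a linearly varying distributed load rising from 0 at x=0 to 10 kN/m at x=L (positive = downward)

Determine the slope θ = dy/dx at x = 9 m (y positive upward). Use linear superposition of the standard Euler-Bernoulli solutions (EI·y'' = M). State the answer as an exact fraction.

θ(9) = 15819/3200000 rad

Load 1 — uniform load w=15 kN/m over full span:
  θ_1 = -w(L³-6Lx²+4x³)/(24EI) = -15·(12³-6·12·9²+4·9³)/(24·200000) = 297/80000 rad
Load 2 — triangular load w₀=10 kN/m (0→w₀ over full span):
  θ_2 = -w₀(7L⁴-30L²x²+15x⁴)/(360LEI) = -10·(7·12⁴-30·12²·9²+15·9⁴)/(360·12·200000) = 3939/3200000 rad
Superposition: θ = Σ θ_i = 15819/3200000 rad ≈ 0.004943 rad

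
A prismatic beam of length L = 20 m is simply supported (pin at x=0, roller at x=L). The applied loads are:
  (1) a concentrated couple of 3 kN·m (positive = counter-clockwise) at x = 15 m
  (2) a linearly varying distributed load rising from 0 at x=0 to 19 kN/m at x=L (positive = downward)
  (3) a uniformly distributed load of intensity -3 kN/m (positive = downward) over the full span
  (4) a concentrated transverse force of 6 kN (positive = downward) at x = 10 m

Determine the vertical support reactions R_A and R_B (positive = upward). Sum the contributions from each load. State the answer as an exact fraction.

Load 1 — applied couple M₀=3 kN·m at a=15 m (b=L-a=5):
  R_A = M₀/L = 3/20 kN
  R_B = -M₀/L = -3/20 kN
Load 2 — triangular load w₀=19 kN/m (0→w₀ over full span):
  R_A = w₀L/6 = 19·20/6 = 190/3 kN
  R_B = w₀L/3 = 19·20/3 = 380/3 kN
Load 3 — uniform load w=-3 kN/m over full span:
  R_A = wL/2 = (-3)·20/2 = -30 kN
  R_B = wL/2 = (-3)·20/2 = -30 kN
Load 4 — point force P=6 kN at a=10 m (b=L-a=10):
  R_A = Pb/L = 6·10/20 = 3 kN
  R_B = Pa/L = 6·10/20 = 3 kN
Superposition: R_A = 2189/60 kN, R_B = 5971/60 kN

R_A = 2189/60 kN, R_B = 5971/60 kN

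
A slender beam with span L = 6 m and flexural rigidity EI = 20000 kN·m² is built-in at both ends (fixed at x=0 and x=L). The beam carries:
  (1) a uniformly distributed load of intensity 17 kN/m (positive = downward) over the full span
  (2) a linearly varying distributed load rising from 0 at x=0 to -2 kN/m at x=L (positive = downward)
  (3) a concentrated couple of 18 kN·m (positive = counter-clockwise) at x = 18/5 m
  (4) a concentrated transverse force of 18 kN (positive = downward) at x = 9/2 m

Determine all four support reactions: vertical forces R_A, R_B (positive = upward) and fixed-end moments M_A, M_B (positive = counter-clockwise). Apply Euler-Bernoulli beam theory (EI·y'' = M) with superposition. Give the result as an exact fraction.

Load 1 — uniform load w=17 kN/m over full span:
  R_A = wL/2 = 17·6/2 = 51 kN
  M_A = wL²/12 = 17·6²/12 = 51 kN·m
  R_B = wL/2 = 17·6/2 = 51 kN
  M_B = -wL²/12 = -17·6²/12 = -51 kN·m
Load 2 — triangular load w₀=-2 kN/m (0→w₀ over full span):
  R_A = 3w₀L/20 = 3·(-2)·6/20 = -9/5 kN
  M_A = w₀L²/30 = (-2)·6²/30 = -12/5 kN·m
  R_B = 7w₀L/20 = 7·(-2)·6/20 = -21/5 kN
  M_B = -w₀L²/20 = -(-2)·6²/20 = 18/5 kN·m
Load 3 — applied couple M₀=18 kN·m at a=18/5 m (b=L-a=12/5):
  R_A = 6M₀ab/L³ = 6·18·(18/5)·(12/5)/6³ = 108/25 kN
  M_A = M₀b(2a-b)/L² = 18·(12/5)·(2·(18/5)-(12/5))/6² = 144/25 kN·m
  R_B = -6M₀ab/L³ = -6·18·(18/5)·(12/5)/6³ = -108/25 kN
  M_B = M₀a(2b-a)/L² = 18·(18/5)·(2·(12/5)-(18/5))/6² = 54/25 kN·m
Load 4 — point force P=18 kN at a=9/2 m (b=L-a=3/2):
  R_A = Pb²(3a+b)/L³ = 18·(3/2)²·(3·(9/2)+(3/2))/6³ = 45/16 kN
  M_A = Pab²/L² = 18·(9/2)·(3/2)²/6² = 81/16 kN·m
  R_B = Pa²(a+3b)/L³ = 18·(9/2)²·((9/2)+3·(3/2))/6³ = 243/16 kN
  M_B = -Pa²b/L² = -18·(9/2)²·(3/2)/6² = -243/16 kN·m
Superposition: R_A = 22533/400 kN, M_A = 23769/400 kN·m, R_B = 23067/400 kN, M_B = -24171/400 kN·m

R_A = 22533/400 kN, M_A = 23769/400 kN·m, R_B = 23067/400 kN, M_B = -24171/400 kN·m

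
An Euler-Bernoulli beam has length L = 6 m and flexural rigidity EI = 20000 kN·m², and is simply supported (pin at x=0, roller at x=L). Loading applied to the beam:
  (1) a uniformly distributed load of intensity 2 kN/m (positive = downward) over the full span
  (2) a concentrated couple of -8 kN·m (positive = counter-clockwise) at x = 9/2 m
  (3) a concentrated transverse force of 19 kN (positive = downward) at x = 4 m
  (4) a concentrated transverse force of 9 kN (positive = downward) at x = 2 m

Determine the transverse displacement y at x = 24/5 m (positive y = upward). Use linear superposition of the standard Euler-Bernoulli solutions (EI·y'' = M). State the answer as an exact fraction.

y(24/5) = -147029/37500000 m

Load 1 — uniform load w=2 kN/m over full span:
  y_1 = -wx(L³-2Lx²+x³)/(24EI) = -2·(24/5)·(6³-2·6·(24/5)²+(24/5)³)/(24·20000) = -783/781250 m
Load 2 — applied couple M₀=-8 kN·m at a=9/2 m (b=L-a=3/2):
  y_2 = (M₀x³/(6L)-M₀(x-a)²/2+C₁x)/EI  [x>a] with C₁=M₀(3b²-L²)/(6L)=13/2 = ((-8)·(24/5)³/(6·6)-(-8)·((24/5)-(9/2))²/2+(13/2)·(24/5))/20000 = 873/2500000 m
Load 3 — point force P=19 kN at a=4 m (b=L-a=2):
  y_3 = -Pa(L-x)(2Lx-a²-x²)/(6LEI)  [x>a] = -19·4·(6-(24/5))·(2·6·(24/5)-4²-(24/5)²)/(6·6·20000) = -551/234375 m
Load 4 — point force P=9 kN at a=2 m (b=L-a=4):
  y_4 = -Pa(L-x)(2Lx-a²-x²)/(6LEI)  [x>a] = -9·2·(6-(24/5))·(2·6·(24/5)-2²-(24/5)²)/(6·6·20000) = -573/625000 m
Superposition: y = Σ y_i = -147029/37500000 m ≈ -0.003921 m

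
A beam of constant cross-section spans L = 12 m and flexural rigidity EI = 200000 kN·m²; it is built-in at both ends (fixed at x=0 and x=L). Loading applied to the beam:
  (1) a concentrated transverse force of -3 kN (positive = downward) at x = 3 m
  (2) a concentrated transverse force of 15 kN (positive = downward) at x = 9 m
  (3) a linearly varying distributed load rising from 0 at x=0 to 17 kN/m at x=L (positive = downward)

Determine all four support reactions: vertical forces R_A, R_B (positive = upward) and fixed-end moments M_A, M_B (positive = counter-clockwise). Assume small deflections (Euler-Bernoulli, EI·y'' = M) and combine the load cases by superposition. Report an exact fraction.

Load 1 — point force P=-3 kN at a=3 m (b=L-a=9):
  R_A = Pb²(3a+b)/L³ = (-3)·9²·(3·3+9)/12³ = -81/32 kN
  M_A = Pab²/L² = (-3)·3·9²/12² = -81/16 kN·m
  R_B = Pa²(a+3b)/L³ = (-3)·3²·(3+3·9)/12³ = -15/32 kN
  M_B = -Pa²b/L² = -(-3)·3²·9/12² = 27/16 kN·m
Load 2 — point force P=15 kN at a=9 m (b=L-a=3):
  R_A = Pb²(3a+b)/L³ = 15·3²·(3·9+3)/12³ = 75/32 kN
  M_A = Pab²/L² = 15·9·3²/12² = 135/16 kN·m
  R_B = Pa²(a+3b)/L³ = 15·9²·(9+3·3)/12³ = 405/32 kN
  M_B = -Pa²b/L² = -15·9²·3/12² = -405/16 kN·m
Load 3 — triangular load w₀=17 kN/m (0→w₀ over full span):
  R_A = 3w₀L/20 = 3·17·12/20 = 153/5 kN
  M_A = w₀L²/30 = 17·12²/30 = 408/5 kN·m
  R_B = 7w₀L/20 = 7·17·12/20 = 357/5 kN
  M_B = -w₀L²/20 = -17·12²/20 = -612/5 kN·m
Superposition: R_A = 2433/80 kN, M_A = 3399/40 kN·m, R_B = 6687/80 kN, M_B = -5841/40 kN·m

R_A = 2433/80 kN, M_A = 3399/40 kN·m, R_B = 6687/80 kN, M_B = -5841/40 kN·m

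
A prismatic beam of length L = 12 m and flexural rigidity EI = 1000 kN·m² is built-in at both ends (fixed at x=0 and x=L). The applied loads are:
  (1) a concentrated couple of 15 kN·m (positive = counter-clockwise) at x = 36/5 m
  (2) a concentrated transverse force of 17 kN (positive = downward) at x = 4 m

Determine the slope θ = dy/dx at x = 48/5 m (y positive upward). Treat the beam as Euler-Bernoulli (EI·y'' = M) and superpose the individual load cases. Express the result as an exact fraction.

Load 1 — applied couple M₀=15 kN·m at a=36/5 m (b=L-a=24/5):
  θ_1 = (R_Ax²/2 - M_Ax - M₀(x-a))/EI  [x>a] with R_A=9/5, M_A=24/5 = ((9/5)·(48/5)²/2 - (24/5)·(48/5) - 15·((48/5)-(36/5)))/1000 = 27/31250 rad
Load 2 — point force P=17 kN at a=4 m (b=L-a=8):
  θ_2 = Pa²(L-x)(2bL-(3b+a)(L-x))/(2L³EI)  [x>a] = 17·4²·(12-(48/5))·(2·8·12-(3·8+4)·(12-(48/5)))/(2·12³·1000) = 221/9375 rad
Superposition: θ = Σ θ_i = 2291/93750 rad ≈ 0.024437 rad

θ(48/5) = 2291/93750 rad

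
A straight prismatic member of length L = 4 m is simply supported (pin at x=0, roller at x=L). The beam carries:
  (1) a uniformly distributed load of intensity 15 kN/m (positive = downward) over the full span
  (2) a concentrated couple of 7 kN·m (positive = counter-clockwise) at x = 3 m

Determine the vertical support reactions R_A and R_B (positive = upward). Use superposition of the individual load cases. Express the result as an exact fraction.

Load 1 — uniform load w=15 kN/m over full span:
  R_A = wL/2 = 15·4/2 = 30 kN
  R_B = wL/2 = 15·4/2 = 30 kN
Load 2 — applied couple M₀=7 kN·m at a=3 m (b=L-a=1):
  R_A = M₀/L = 7/4 kN
  R_B = -M₀/L = -7/4 kN
Superposition: R_A = 127/4 kN, R_B = 113/4 kN

R_A = 127/4 kN, R_B = 113/4 kN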